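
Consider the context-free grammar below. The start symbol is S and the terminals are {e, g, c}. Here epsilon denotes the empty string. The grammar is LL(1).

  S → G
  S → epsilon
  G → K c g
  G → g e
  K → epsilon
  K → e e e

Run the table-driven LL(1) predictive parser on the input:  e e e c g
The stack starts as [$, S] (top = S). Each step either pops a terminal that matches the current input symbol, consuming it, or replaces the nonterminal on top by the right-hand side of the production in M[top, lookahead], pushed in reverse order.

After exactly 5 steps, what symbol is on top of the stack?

e

     Stack        Input        Action
  1  $ S          e e e c g $  expand S → G
  2  $ G          e e e c g $  expand G → K c g
  3  $ g c K      e e e c g $  expand K → e e e
  4  $ g c e e e  e e e c g $  match e
  5  $ g c e e    e e c g $    match e
Stack after step 5: $ g c e (top = e).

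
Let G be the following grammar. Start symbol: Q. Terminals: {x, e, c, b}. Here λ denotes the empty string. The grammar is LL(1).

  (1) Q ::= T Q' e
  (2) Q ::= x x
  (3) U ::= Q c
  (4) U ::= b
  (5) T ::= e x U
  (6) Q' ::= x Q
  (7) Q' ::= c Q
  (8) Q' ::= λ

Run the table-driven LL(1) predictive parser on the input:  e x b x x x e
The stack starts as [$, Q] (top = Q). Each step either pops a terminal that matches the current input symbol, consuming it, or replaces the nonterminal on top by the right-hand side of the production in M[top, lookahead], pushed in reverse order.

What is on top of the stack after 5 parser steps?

step 1: stack=$ Q  input=e x b x x x e $  — expand Q ::= T Q' e
step 2: stack=$ e Q' T  input=e x b x x x e $  — expand T ::= e x U
step 3: stack=$ e Q' U x e  input=e x b x x x e $  — match e
step 4: stack=$ e Q' U x  input=x b x x x e $  — match x
step 5: stack=$ e Q' U  input=b x x x e $  — expand U ::= b
Stack after step 5: $ e Q' b (top = b).

b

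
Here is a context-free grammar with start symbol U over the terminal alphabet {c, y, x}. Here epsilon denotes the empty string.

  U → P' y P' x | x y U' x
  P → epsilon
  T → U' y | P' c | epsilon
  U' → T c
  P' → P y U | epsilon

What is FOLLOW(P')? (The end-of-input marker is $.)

{c, x, y}

FIRST(P): from P→epsilon we get {epsilon}. So FIRST(P) = {epsilon}.
FIRST(P'): from P'→P y U we get {y}; from P'→epsilon we get {epsilon}. So FIRST(P') = {epsilon, y}.
FIRST(U): from U→P' y P' x we get {y}; from U→x y U' x we get {x}. So FIRST(U) = {x, y}.
FIRST(T): from T→U' y we get {c, y}; from T→P' c we get {c, y}; from T→epsilon we get {epsilon}. So FIRST(T) = {epsilon, c, y}.
FIRST(U'): from U'→T c we get {c, y}. So FIRST(U') = {c, y}.
FOLLOW(U) includes $ since U is the start symbol.
FOLLOW(P): in P'→P y U, P is followed by y U with FIRST {y}. Thus FOLLOW(P) = {y}.
FOLLOW(T): in U'→T c, T is followed by c with FIRST {c}. Thus FOLLOW(T) = {c}.
FOLLOW(U'): in U→x y U' x, U' is followed by x with FIRST {x}; in T→U' y, U' is followed by y with FIRST {y}. Thus FOLLOW(U') = {x, y}.
FOLLOW(P'): in U→P' y P' x (occurrence 1), P' is followed by y P' x with FIRST {y}; in U→P' y P' x (occurrence 2), P' is followed by x with FIRST {x}; in T→P' c, P' is followed by c with FIRST {c}. Thus FOLLOW(P') = {c, x, y}.
FOLLOW(U): in P'→P y U, the suffix after U is empty, so FOLLOW(U) ⊇ FOLLOW(P') = {c, x, y}. Thus FOLLOW(U) = {$, c, x, y}.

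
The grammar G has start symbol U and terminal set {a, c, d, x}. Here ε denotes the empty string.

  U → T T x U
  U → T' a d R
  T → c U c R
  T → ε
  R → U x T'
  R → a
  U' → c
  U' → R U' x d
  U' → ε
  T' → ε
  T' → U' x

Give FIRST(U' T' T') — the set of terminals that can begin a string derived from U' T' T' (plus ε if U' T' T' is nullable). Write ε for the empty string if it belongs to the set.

FIRST(T): from T→c U c R we get {c}; from T→ε we get {ε}. So FIRST(T) = {ε, c}.
FIRST(U): from U→T T x U we get {c, x}; from U→T' a d R we get {a, c, x}. So FIRST(U) = {a, c, x}.
FIRST(R): from R→U x T' we get {a, c, x}; from R→a we get {a}. So FIRST(R) = {a, c, x}.
FIRST(U'): from U'→c we get {c}; from U'→R U' x d we get {a, c, x}; from U'→ε we get {ε}. So FIRST(U') = {ε, a, c, x}.
FIRST(T'): from T'→ε we get {ε}; from T'→U' x we get {a, c, x}. So FIRST(T') = {ε, a, c, x}.
FIRST(U' T' T'): take FIRST of each symbol in turn, carrying on past any symbol whose FIRST contains ε; result {ε, a, c, x}.

{ε, a, c, x}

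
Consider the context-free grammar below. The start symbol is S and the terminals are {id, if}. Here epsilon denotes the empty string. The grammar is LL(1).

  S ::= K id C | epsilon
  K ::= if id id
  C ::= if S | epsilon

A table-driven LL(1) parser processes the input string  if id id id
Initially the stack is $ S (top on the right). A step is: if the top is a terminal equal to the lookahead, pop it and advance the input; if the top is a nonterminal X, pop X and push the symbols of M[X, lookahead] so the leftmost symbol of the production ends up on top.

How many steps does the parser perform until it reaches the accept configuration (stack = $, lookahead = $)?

step 1: stack=$ S  input=if id id id $  — expand S ::= K id C
step 2: stack=$ C id K  input=if id id id $  — expand K ::= if id id
step 3: stack=$ C id id id if  input=if id id id $  — match if
step 4: stack=$ C id id id  input=id id id $  — match id
step 5: stack=$ C id id  input=id id $  — match id
step 6: stack=$ C id  input=id $  — match id
step 7: stack=$ C  input=$  — expand C ::= epsilon
Accept reached after 7 steps.

7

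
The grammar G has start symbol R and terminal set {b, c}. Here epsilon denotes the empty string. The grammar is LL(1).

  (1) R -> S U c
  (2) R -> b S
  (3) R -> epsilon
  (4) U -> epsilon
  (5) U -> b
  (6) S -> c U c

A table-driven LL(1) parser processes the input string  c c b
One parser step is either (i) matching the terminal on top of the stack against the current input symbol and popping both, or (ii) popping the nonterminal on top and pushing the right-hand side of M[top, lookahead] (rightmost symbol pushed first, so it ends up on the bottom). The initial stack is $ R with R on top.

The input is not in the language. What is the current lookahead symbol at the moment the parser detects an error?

     Stack        Input    Action
  1  $ R          c c b $  expand R -> S U c
  2  $ c U S      c c b $  expand S -> c U c
  3  $ c U c U c  c c b $  match c
  4  $ c U c U    c b $    expand U -> epsilon
  5  $ c U c      c b $    match c
  6  $ c U        b $      expand U -> b
  7  $ c b        b $      match b
  8  $ c          $        error: top is terminal c but lookahead is $

$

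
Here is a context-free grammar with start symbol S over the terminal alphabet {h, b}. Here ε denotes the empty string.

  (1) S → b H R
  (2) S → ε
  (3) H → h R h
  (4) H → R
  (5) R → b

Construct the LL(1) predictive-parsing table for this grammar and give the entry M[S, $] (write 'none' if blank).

FIRST(S) = {ε, b}
FIRST(R) = {b}
FIRST(H) = {b, h}  (via R)
FOLLOW(S) includes $ since S is the start symbol.
FOLLOW(S): S appears on no right-hand side. Thus FOLLOW(S) = {$}.
For S → b H R: FIRST(b H R) = {b}, so it goes in M[S, t] for t ∈ {b}.
For S → ε: FIRST(ε) = {ε}, so it goes in M[S, t] for t ∈ {}; since ε ∈ FIRST, also for every t ∈ FOLLOW(S) = {$}.

S → ε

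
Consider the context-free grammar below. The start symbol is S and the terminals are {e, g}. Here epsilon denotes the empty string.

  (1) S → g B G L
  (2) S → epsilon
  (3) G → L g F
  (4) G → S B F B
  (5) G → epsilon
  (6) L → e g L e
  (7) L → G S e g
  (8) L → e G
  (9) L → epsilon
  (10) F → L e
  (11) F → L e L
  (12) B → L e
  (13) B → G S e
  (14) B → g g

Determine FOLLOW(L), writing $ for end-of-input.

FIRST(S) = {epsilon, g}
FIRST(G) = {epsilon, e, g}  (via L g F, S B F B)
FIRST(L) = {epsilon, e, g}  (via G S e g)
FIRST(F) = {e, g}  (via L e, L e L)
FIRST(B) = {e, g}  (via L e, G S e)
FOLLOW(S) includes $ since S is the start symbol.
FOLLOW(S): in G→S B F B, S is followed by B F B with FIRST {e, g}; in L→G S e g, S is followed by e g with FIRST {e}; in B→G S e, S is followed by e with FIRST {e}. Thus FOLLOW(S) = {$, e, g}.
FOLLOW(G): in S→g B G L, G is followed by L with FIRST {epsilon, e, g}; in S→g B G L, the suffix after G is nullable, so FOLLOW(G) ⊇ FOLLOW(S) = {$, e, g}; in L→G S e g, G is followed by S e g with FIRST {e, g}; in L→e G, the suffix after G is empty, so FOLLOW(G) ⊇ FOLLOW(L) = {$, e, g}; in B→G S e, G is followed by S e with FIRST {e, g}. Thus FOLLOW(G) = {$, e, g}.
FOLLOW(F): in G→L g F, the suffix after F is empty, so FOLLOW(F) ⊇ FOLLOW(G) = {$, e, g}; in G→S B F B, F is followed by B with FIRST {e, g}. Thus FOLLOW(F) = {$, e, g}.
FOLLOW(L): in S→g B G L, the suffix after L is empty, so FOLLOW(L) ⊇ FOLLOW(S) = {$, e, g}; in G→L g F, L is followed by g F with FIRST {g}; in L→e g L e, L is followed by e with FIRST {e}; in F→L e, L is followed by e with FIRST {e}; in F→L e L (occurrence 1), L is followed by e L with FIRST {e}; in F→L e L (occurrence 2), the suffix after L is empty, so FOLLOW(L) ⊇ FOLLOW(F) = {$, e, g}; in B→L e, L is followed by e with FIRST {e}. Thus FOLLOW(L) = {$, e, g}.
FOLLOW(B): in S→g B G L, B is followed by G L with FIRST {epsilon, e, g}; in S→g B G L, the suffix after B is nullable, so FOLLOW(B) ⊇ FOLLOW(S) = {$, e, g}; in G→S B F B (occurrence 1), B is followed by F B with FIRST {e, g}; in G→S B F B (occurrence 2), the suffix after B is empty, so FOLLOW(B) ⊇ FOLLOW(G) = {$, e, g}. Thus FOLLOW(B) = {$, e, g}.

{$, e, g}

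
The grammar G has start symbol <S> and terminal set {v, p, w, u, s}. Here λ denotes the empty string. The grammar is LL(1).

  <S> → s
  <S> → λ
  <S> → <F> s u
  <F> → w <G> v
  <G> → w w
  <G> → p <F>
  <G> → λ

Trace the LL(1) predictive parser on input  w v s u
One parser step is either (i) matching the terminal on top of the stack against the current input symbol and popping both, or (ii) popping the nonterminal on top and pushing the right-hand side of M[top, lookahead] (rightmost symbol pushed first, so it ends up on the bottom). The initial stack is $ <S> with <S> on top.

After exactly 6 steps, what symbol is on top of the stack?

u

     Stack          Input      Action
  1  $ <S>          w v s u $  expand <S> → <F> s u
  2  $ u s <F>      w v s u $  expand <F> → w <G> v
  3  $ u s v <G> w  w v s u $  match w
  4  $ u s v <G>    v s u $    expand <G> → λ
  5  $ u s v        v s u $    match v
  6  $ u s          s u $      match s
Stack after step 6: $ u (top = u).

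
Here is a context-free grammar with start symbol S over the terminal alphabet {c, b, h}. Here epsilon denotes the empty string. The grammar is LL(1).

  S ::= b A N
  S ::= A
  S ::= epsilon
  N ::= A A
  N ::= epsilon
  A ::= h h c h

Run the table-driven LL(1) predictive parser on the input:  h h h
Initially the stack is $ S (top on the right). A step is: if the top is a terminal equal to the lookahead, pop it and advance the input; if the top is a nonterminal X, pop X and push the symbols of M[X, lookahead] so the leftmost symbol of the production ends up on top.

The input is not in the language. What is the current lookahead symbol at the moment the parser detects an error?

h

step 1: stack=$ S  input=h h h $  — expand S ::= A
step 2: stack=$ A  input=h h h $  — expand A ::= h h c h
step 3: stack=$ h c h h  input=h h h $  — match h
step 4: stack=$ h c h  input=h h $  — match h
step 5: stack=$ h c  input=h $  — error: top is terminal c but lookahead is h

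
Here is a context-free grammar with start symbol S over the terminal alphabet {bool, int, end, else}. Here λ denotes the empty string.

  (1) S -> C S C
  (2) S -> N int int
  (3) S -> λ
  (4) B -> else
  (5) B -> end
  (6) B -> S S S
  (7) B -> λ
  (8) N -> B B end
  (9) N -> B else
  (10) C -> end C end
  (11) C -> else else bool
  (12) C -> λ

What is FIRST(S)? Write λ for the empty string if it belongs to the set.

FIRST(C): from C->end C end we get {end}; from C->else else bool we get {else}; from C->λ we get {λ}. So FIRST(C) = {λ, else, end}.
FIRST(S): from S->C S C we get {λ, else, end}; from S->N int int we get {else, end}; from S->λ we get {λ}. So FIRST(S) = {λ, else, end}.
FIRST(B): from B->else we get {else}; from B->end we get {end}; from B->S S S we get {λ, else, end}; from B->λ we get {λ}. So FIRST(B) = {λ, else, end}.
FIRST(N): from N->B B end we get {else, end}; from N->B else we get {else, end}. So FIRST(N) = {else, end}.

{λ, else, end}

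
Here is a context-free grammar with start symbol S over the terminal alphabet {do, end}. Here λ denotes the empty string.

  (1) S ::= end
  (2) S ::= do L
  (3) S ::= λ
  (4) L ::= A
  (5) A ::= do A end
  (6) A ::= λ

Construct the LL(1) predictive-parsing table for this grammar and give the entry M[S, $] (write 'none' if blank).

S ::= λ

FIRST(S): from S::=end we get {end}; from S::=do L we get {do}; from S::=λ we get {λ}. So FIRST(S) = {λ, do, end}.
FIRST(A): from A::=do A end we get {do}; from A::=λ we get {λ}. So FIRST(A) = {λ, do}.
FIRST(L): from L::=A we get {λ, do}. So FIRST(L) = {λ, do}.
FOLLOW(S) includes $ since S is the start symbol.
FOLLOW(S): S appears on no right-hand side. Thus FOLLOW(S) = {$}.
For S ::= end: FIRST(end) = {end}, so it goes in M[S, t] for t ∈ {end}.
For S ::= do L: FIRST(do L) = {do}, so it goes in M[S, t] for t ∈ {do}.
For S ::= λ: FIRST(λ) = {λ}, so it goes in M[S, t] for t ∈ {}; since λ ∈ FIRST, also for every t ∈ FOLLOW(S) = {$}.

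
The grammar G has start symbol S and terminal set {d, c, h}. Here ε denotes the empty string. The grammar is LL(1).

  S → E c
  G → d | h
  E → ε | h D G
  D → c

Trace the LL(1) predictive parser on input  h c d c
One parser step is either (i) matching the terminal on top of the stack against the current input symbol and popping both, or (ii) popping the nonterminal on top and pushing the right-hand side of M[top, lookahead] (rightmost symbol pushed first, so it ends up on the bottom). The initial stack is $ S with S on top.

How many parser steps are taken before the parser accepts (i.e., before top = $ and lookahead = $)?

8

     Stack      Input      Action
  1  $ S        h c d c $  expand S → E c
  2  $ c E      h c d c $  expand E → h D G
  3  $ c G D h  h c d c $  match h
  4  $ c G D    c d c $    expand D → c
  5  $ c G c    c d c $    match c
  6  $ c G      d c $      expand G → d
  7  $ c d      d c $      match d
  8  $ c        c $        match c
Accept reached after 8 steps.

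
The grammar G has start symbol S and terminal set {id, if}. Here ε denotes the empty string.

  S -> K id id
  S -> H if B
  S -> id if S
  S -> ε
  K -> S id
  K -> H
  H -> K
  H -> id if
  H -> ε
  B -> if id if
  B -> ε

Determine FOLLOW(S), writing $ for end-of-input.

FIRST(B): from B->if id if we get {if}; from B->ε we get {ε}. So FIRST(B) = {ε, if}.
FIRST(S): from S->K id id we get {id, if}; from S->H if B we get {id, if}; from S->id if S we get {id}; from S->ε we get {ε}. So FIRST(S) = {ε, id, if}.
FIRST(K): from K->S id we get {id, if}; from K->H we get {ε, id, if}. So FIRST(K) = {ε, id, if}.
FIRST(H): from H->K we get {ε, id, if}; from H->id if we get {id}; from H->ε we get {ε}. So FIRST(H) = {ε, id, if}.
FOLLOW(S) includes $ since S is the start symbol.
FOLLOW(S): in S->id if S, the suffix after S is empty (adds nothing new); in K->S id, S is followed by id with FIRST {id}. Thus FOLLOW(S) = {$, id}.
FOLLOW(B): in S->H if B, the suffix after B is empty, so FOLLOW(B) ⊇ FOLLOW(S) = {$, id}. Thus FOLLOW(B) = {$, id}.
FOLLOW(K): in S->K id id, K is followed by id id with FIRST {id}; in H->K, the suffix after K is empty, so FOLLOW(K) ⊇ FOLLOW(H) = {id, if}. Thus FOLLOW(K) = {id, if}.
FOLLOW(H): in S->H if B, H is followed by if B with FIRST {if}; in K->H, the suffix after H is empty, so FOLLOW(H) ⊇ FOLLOW(K) = {id, if}. Thus FOLLOW(H) = {id, if}.

{$, id}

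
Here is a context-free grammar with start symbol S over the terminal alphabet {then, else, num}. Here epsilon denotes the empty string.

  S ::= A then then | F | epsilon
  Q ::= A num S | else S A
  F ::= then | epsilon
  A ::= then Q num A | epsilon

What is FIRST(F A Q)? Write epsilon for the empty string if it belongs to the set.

FIRST(F) = {epsilon, then}
FIRST(A) = {epsilon, then}
FIRST(S) = {epsilon, then}  (via A then then, F)
FIRST(Q) = {else, num, then}  (via A num S)
FIRST(F A Q): take FIRST of each symbol in turn, carrying on past any symbol whose FIRST contains epsilon; result {else, num, then}.

{else, num, then}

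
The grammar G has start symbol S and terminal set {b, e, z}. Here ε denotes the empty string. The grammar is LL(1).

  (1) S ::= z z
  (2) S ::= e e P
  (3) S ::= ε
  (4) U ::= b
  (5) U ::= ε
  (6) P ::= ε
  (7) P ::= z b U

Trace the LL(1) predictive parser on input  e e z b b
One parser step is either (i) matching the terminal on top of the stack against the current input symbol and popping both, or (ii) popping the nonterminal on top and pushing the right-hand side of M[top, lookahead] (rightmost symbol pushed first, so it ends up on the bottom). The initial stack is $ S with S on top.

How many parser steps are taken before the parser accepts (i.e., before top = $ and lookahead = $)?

8

step 1: stack=$ S  input=e e z b b $  — expand S ::= e e P
step 2: stack=$ P e e  input=e e z b b $  — match e
step 3: stack=$ P e  input=e z b b $  — match e
step 4: stack=$ P  input=z b b $  — expand P ::= z b U
step 5: stack=$ U b z  input=z b b $  — match z
step 6: stack=$ U b  input=b b $  — match b
step 7: stack=$ U  input=b $  — expand U ::= b
step 8: stack=$ b  input=b $  — match b
Accept reached after 8 steps.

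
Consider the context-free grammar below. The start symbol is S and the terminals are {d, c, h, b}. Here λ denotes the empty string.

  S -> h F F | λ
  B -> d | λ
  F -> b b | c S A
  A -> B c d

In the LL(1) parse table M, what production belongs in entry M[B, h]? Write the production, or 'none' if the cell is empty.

FIRST(S) = {λ, h}
FIRST(B) = {λ, d}
FIRST(F) = {b, c}
FIRST(A) = {c, d}  (via B c d)
FOLLOW(S) includes $ since S is the start symbol.
FOLLOW(B): in A->B c d, B is followed by c d with FIRST {c}. Thus FOLLOW(B) = {c}.
For B -> d: FIRST(d) = {d}, so it goes in M[B, t] for t ∈ {d}.
For B -> λ: FIRST(λ) = {λ}, so it goes in M[B, t] for t ∈ {}; since λ ∈ FIRST, also for every t ∈ FOLLOW(B) = {c}.
None of these place a production in M[B, h].

none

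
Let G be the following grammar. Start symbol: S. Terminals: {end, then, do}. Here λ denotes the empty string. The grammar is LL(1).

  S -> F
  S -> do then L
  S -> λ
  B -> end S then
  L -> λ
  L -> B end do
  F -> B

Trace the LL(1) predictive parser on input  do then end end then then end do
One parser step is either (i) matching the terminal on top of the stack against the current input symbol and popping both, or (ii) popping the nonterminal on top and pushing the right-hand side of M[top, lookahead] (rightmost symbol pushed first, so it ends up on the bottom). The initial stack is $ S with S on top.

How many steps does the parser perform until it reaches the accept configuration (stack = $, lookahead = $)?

15

      Stack                     Input                               Action
   1  $ S                       do then end end then then end do $  expand S -> do then L
   2  $ L then do               do then end end then then end do $  match do
   3  $ L then                  then end end then then end do $     match then
   4  $ L                       end end then then end do $          expand L -> B end do
   5  $ do end B                end end then then end do $          expand B -> end S then
   6  $ do end then S end       end end then then end do $          match end
   7  $ do end then S           end then then end do $              expand S -> F
   8  $ do end then F           end then then end do $              expand F -> B
   9  $ do end then B           end then then end do $              expand B -> end S then
  10  $ do end then then S end  end then then end do $              match end
  11  $ do end then then S      then then end do $                  expand S -> λ
  12  $ do end then then        then then end do $                  match then
  13  $ do end then             then end do $                       match then
  14  $ do end                  end do $                            match end
  15  $ do                      do $                                match do
Accept reached after 15 steps.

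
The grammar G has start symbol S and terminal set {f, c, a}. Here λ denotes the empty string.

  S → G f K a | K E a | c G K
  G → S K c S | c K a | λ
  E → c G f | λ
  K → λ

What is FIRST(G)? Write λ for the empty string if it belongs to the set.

FIRST(E): from E→c G f we get {c}; from E→λ we get {λ}. So FIRST(E) = {λ, c}.
FIRST(K): from K→λ we get {λ}. So FIRST(K) = {λ}.
FIRST(S): from S→G f K a we get {a, c, f}; from S→K E a we get {a, c}; from S→c G K we get {c}. So FIRST(S) = {a, c, f}.
FIRST(G): from G→S K c S we get {a, c, f}; from G→c K a we get {c}; from G→λ we get {λ}. So FIRST(G) = {λ, a, c, f}.

{λ, a, c, f}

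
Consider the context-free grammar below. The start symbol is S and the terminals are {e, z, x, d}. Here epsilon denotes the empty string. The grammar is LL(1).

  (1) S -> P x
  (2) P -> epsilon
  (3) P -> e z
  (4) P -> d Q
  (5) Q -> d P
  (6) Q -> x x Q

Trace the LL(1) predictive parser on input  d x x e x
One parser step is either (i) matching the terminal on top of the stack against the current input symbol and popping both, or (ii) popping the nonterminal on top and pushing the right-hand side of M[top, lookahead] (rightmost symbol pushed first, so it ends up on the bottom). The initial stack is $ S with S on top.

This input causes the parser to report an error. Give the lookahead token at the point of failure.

e

step 1: stack=$ S  input=d x x e x $  — expand S -> P x
step 2: stack=$ x P  input=d x x e x $  — expand P -> d Q
step 3: stack=$ x Q d  input=d x x e x $  — match d
step 4: stack=$ x Q  input=x x e x $  — expand Q -> x x Q
step 5: stack=$ x Q x x  input=x x e x $  — match x
step 6: stack=$ x Q x  input=x e x $  — match x
step 7: stack=$ x Q  input=e x $  — error: M[Q, e] is empty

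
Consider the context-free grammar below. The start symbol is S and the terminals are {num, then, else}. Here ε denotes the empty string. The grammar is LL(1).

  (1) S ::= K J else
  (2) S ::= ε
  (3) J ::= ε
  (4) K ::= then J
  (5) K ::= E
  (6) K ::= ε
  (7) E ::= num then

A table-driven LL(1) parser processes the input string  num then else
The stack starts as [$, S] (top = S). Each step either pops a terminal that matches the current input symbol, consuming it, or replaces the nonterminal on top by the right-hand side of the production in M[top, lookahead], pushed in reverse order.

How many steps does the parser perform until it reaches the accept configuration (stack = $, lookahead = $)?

7

     Stack              Input            Action
  1  $ S                num then else $  expand S ::= K J else
  2  $ else J K         num then else $  expand K ::= E
  3  $ else J E         num then else $  expand E ::= num then
  4  $ else J then num  num then else $  match num
  5  $ else J then      then else $      match then
  6  $ else J           else $           expand J ::= ε
  7  $ else             else $           match else
Accept reached after 7 steps.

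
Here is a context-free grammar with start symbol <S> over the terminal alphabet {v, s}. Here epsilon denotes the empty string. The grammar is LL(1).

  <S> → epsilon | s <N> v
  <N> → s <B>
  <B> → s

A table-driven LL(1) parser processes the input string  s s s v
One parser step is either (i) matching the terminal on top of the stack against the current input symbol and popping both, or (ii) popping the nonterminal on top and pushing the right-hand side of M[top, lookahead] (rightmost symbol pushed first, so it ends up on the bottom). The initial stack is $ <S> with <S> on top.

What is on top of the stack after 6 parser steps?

step 1: stack=$ <S>  input=s s s v $  — expand <S> → s <N> v
step 2: stack=$ v <N> s  input=s s s v $  — match s
step 3: stack=$ v <N>  input=s s v $  — expand <N> → s <B>
step 4: stack=$ v <B> s  input=s s v $  — match s
step 5: stack=$ v <B>  input=s v $  — expand <B> → s
step 6: stack=$ v s  input=s v $  — match s
Stack after step 6: $ v (top = v).

v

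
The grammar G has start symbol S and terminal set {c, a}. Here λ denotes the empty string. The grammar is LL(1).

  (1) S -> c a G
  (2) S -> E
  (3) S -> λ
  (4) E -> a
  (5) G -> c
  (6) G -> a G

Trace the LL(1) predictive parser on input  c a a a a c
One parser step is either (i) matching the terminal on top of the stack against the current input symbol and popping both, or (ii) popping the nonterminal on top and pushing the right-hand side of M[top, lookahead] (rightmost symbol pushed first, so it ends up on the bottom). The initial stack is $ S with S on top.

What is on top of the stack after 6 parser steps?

     Stack    Input          Action
  1  $ S      c a a a a c $  expand S -> c a G
  2  $ G a c  c a a a a c $  match c
  3  $ G a    a a a a c $    match a
  4  $ G      a a a c $      expand G -> a G
  5  $ G a    a a a c $      match a
  6  $ G      a a c $        expand G -> a G
Stack after step 6: $ G a (top = a).

a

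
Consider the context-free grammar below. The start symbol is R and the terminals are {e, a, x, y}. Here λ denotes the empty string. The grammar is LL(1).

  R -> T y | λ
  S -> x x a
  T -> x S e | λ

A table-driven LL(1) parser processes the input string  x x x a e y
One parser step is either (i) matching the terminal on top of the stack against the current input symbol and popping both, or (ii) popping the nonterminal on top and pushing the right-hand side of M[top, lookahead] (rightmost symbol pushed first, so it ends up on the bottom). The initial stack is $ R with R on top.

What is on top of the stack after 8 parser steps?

y

step 1: stack=$ R  input=x x x a e y $  — expand R -> T y
step 2: stack=$ y T  input=x x x a e y $  — expand T -> x S e
step 3: stack=$ y e S x  input=x x x a e y $  — match x
step 4: stack=$ y e S  input=x x a e y $  — expand S -> x x a
step 5: stack=$ y e a x x  input=x x a e y $  — match x
step 6: stack=$ y e a x  input=x a e y $  — match x
step 7: stack=$ y e a  input=a e y $  — match a
step 8: stack=$ y e  input=e y $  — match e
Stack after step 8: $ y (top = y).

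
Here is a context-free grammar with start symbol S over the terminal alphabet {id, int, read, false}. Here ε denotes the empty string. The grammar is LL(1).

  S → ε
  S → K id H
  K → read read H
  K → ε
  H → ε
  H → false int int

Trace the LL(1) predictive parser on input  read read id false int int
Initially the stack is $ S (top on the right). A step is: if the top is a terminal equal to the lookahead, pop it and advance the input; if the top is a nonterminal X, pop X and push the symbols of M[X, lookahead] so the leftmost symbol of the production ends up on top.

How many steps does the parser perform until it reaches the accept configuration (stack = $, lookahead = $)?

step 1: stack=$ S  input=read read id false int int $  — expand S → K id H
step 2: stack=$ H id K  input=read read id false int int $  — expand K → read read H
step 3: stack=$ H id H read read  input=read read id false int int $  — match read
step 4: stack=$ H id H read  input=read id false int int $  — match read
step 5: stack=$ H id H  input=id false int int $  — expand H → ε
step 6: stack=$ H id  input=id false int int $  — match id
step 7: stack=$ H  input=false int int $  — expand H → false int int
step 8: stack=$ int int false  input=false int int $  — match false
step 9: stack=$ int int  input=int int $  — match int
step 10: stack=$ int  input=int $  — match int
Accept reached after 10 steps.

10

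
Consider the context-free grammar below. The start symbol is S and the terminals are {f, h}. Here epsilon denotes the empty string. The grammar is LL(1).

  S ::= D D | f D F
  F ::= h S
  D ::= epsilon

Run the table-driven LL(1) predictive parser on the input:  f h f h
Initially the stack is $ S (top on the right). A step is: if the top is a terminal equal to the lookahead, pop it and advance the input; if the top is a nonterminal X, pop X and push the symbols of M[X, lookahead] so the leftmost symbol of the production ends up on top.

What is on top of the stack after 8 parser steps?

     Stack    Input      Action
  1  $ S      f h f h $  expand S ::= f D F
  2  $ F D f  f h f h $  match f
  3  $ F D    h f h $    expand D ::= epsilon
  4  $ F      h f h $    expand F ::= h S
  5  $ S h    h f h $    match h
  6  $ S      f h $      expand S ::= f D F
  7  $ F D f  f h $      match f
  8  $ F D    h $        expand D ::= epsilon
Stack after step 8: $ F (top = F).

F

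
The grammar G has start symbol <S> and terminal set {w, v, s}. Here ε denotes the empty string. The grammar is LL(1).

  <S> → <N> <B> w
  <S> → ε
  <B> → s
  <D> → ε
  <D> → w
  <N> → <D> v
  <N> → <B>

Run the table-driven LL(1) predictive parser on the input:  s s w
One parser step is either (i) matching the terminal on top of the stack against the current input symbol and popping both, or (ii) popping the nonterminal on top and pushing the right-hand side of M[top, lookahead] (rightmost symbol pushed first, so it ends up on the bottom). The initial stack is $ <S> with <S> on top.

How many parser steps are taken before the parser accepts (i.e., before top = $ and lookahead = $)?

7

step 1: stack=$ <S>  input=s s w $  — expand <S> → <N> <B> w
step 2: stack=$ w <B> <N>  input=s s w $  — expand <N> → <B>
step 3: stack=$ w <B> <B>  input=s s w $  — expand <B> → s
step 4: stack=$ w <B> s  input=s s w $  — match s
step 5: stack=$ w <B>  input=s w $  — expand <B> → s
step 6: stack=$ w s  input=s w $  — match s
step 7: stack=$ w  input=w $  — match w
Accept reached after 7 steps.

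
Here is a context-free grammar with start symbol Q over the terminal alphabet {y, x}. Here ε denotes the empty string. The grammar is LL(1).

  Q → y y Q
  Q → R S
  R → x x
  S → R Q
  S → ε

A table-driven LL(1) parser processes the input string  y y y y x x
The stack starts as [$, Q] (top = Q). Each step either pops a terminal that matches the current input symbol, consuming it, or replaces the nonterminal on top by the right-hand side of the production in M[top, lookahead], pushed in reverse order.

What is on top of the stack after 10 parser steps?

      Stack    Input          Action
   1  $ Q      y y y y x x $  expand Q → y y Q
   2  $ Q y y  y y y y x x $  match y
   3  $ Q y    y y y x x $    match y
   4  $ Q      y y x x $      expand Q → y y Q
   5  $ Q y y  y y x x $      match y
   6  $ Q y    y x x $        match y
   7  $ Q      x x $          expand Q → R S
   8  $ S R    x x $          expand R → x x
   9  $ S x x  x x $          match x
  10  $ S x    x $            match x
Stack after step 10: $ S (top = S).

S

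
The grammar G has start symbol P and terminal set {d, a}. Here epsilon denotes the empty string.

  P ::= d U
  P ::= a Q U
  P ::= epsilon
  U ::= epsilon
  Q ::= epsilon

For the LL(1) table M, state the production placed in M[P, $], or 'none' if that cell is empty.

P ::= epsilon

FIRST(P): from P::=d U we get {d}; from P::=a Q U we get {a}; from P::=epsilon we get {epsilon}. So FIRST(P) = {epsilon, a, d}.
FIRST(U): from U::=epsilon we get {epsilon}. So FIRST(U) = {epsilon}.
FIRST(Q): from Q::=epsilon we get {epsilon}. So FIRST(Q) = {epsilon}.
FOLLOW(P) includes $ since P is the start symbol.
FOLLOW(P): P appears on no right-hand side. Thus FOLLOW(P) = {$}.
For P ::= d U: FIRST(d U) = {d}, so it goes in M[P, t] for t ∈ {d}.
For P ::= a Q U: FIRST(a Q U) = {a}, so it goes in M[P, t] for t ∈ {a}.
For P ::= epsilon: FIRST(epsilon) = {epsilon}, so it goes in M[P, t] for t ∈ {}; since epsilon ∈ FIRST, also for every t ∈ FOLLOW(P) = {$}.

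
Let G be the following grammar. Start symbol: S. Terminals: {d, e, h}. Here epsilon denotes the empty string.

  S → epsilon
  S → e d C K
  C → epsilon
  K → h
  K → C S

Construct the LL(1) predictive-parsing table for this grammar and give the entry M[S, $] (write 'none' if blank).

FIRST(S): from S→epsilon we get {epsilon}; from S→e d C K we get {e}. So FIRST(S) = {epsilon, e}.
FIRST(C): from C→epsilon we get {epsilon}. So FIRST(C) = {epsilon}.
FIRST(K): from K→h we get {h}; from K→C S we get {epsilon, e}. So FIRST(K) = {epsilon, e, h}.
FOLLOW(S) includes $ since S is the start symbol.
FOLLOW(S): in K→C S, the suffix after S is empty, so FOLLOW(S) ⊇ FOLLOW(K) = {$}. Thus FOLLOW(S) = {$}.
FOLLOW(K): in S→e d C K, the suffix after K is empty, so FOLLOW(K) ⊇ FOLLOW(S) = {$}. Thus FOLLOW(K) = {$}.
For S → epsilon: FIRST(epsilon) = {epsilon}, so it goes in M[S, t] for t ∈ {}; since epsilon ∈ FIRST, also for every t ∈ FOLLOW(S) = {$}.
For S → e d C K: FIRST(e d C K) = {e}, so it goes in M[S, t] for t ∈ {e}.

S → epsilon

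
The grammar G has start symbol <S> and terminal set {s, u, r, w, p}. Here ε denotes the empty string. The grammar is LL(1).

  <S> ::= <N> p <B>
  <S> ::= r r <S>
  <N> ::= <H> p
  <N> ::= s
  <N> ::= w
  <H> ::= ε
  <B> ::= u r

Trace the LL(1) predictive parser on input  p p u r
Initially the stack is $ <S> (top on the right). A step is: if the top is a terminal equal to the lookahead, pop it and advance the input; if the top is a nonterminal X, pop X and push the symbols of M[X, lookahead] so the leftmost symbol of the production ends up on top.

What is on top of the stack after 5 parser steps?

<B>

step 1: stack=$ <S>  input=p p u r $  — expand <S> ::= <N> p <B>
step 2: stack=$ <B> p <N>  input=p p u r $  — expand <N> ::= <H> p
step 3: stack=$ <B> p p <H>  input=p p u r $  — expand <H> ::= ε
step 4: stack=$ <B> p p  input=p p u r $  — match p
step 5: stack=$ <B> p  input=p u r $  — match p
Stack after step 5: $ <B> (top = <B>).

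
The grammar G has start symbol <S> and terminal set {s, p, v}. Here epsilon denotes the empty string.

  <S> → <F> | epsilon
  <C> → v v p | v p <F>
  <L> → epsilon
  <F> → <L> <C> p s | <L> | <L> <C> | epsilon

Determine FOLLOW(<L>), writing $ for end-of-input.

{$, p, v}

FIRST(<C>) = {v}
FIRST(<L>) = {epsilon}
FIRST(<F>) = {epsilon, v}  (via <L> <C> p s, <L>, <L> <C>)
FIRST(<S>) = {epsilon, v}  (via <F>)
FOLLOW(<S>) includes $ since <S> is the start symbol.
FOLLOW(<S>): <S> appears on no right-hand side. Thus FOLLOW(<S>) = {$}.
FOLLOW(<C>): in <F>→<L> <C> p s, <C> is followed by p s with FIRST {p}; in <F>→<L> <C>, the suffix after <C> is empty, so FOLLOW(<C>) ⊇ FOLLOW(<F>) = {$, p}. Thus FOLLOW(<C>) = {$, p}.
FOLLOW(<F>): in <S>→<F>, the suffix after <F> is empty, so FOLLOW(<F>) ⊇ FOLLOW(<S>) = {$}; in <C>→v p <F>, the suffix after <F> is empty, so FOLLOW(<F>) ⊇ FOLLOW(<C>) = {$, p}. Thus FOLLOW(<F>) = {$, p}.
FOLLOW(<L>): in <F>→<L> <C> p s, <L> is followed by <C> p s with FIRST {v}; in <F>→<L>, the suffix after <L> is empty, so FOLLOW(<L>) ⊇ FOLLOW(<F>) = {$, p}; in <F>→<L> <C>, <L> is followed by <C> with FIRST {v}. Thus FOLLOW(<L>) = {$, p, v}.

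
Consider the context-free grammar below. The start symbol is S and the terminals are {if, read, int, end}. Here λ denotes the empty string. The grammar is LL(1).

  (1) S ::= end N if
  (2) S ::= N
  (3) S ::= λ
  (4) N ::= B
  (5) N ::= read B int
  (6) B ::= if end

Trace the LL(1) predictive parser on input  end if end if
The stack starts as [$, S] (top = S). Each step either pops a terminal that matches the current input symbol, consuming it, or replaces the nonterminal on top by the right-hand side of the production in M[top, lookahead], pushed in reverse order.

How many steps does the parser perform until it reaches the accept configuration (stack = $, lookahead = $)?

step 1: stack=$ S  input=end if end if $  — expand S ::= end N if
step 2: stack=$ if N end  input=end if end if $  — match end
step 3: stack=$ if N  input=if end if $  — expand N ::= B
step 4: stack=$ if B  input=if end if $  — expand B ::= if end
step 5: stack=$ if end if  input=if end if $  — match if
step 6: stack=$ if end  input=end if $  — match end
step 7: stack=$ if  input=if $  — match if
Accept reached after 7 steps.

7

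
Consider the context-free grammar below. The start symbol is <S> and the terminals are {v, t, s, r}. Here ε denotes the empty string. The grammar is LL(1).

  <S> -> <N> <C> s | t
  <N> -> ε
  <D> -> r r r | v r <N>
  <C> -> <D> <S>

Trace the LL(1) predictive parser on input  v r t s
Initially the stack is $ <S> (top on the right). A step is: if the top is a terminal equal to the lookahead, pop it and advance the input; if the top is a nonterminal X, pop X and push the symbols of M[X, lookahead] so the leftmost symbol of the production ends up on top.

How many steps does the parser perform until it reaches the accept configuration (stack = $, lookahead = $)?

10

      Stack            Input      Action
   1  $ <S>            v r t s $  expand <S> -> <N> <C> s
   2  $ s <C> <N>      v r t s $  expand <N> -> ε
   3  $ s <C>          v r t s $  expand <C> -> <D> <S>
   4  $ s <S> <D>      v r t s $  expand <D> -> v r <N>
   5  $ s <S> <N> r v  v r t s $  match v
   6  $ s <S> <N> r    r t s $    match r
   7  $ s <S> <N>      t s $      expand <N> -> ε
   8  $ s <S>          t s $      expand <S> -> t
   9  $ s t            t s $      match t
  10  $ s              s $        match s
Accept reached after 10 steps.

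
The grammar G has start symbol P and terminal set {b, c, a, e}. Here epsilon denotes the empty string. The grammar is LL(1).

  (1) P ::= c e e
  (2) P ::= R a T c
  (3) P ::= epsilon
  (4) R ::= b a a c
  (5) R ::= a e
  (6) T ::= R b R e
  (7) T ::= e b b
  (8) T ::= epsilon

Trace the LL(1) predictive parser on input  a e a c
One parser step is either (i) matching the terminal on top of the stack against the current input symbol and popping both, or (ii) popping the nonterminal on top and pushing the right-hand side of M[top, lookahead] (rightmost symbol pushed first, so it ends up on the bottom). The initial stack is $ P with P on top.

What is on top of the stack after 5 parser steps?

T

step 1: stack=$ P  input=a e a c $  — expand P ::= R a T c
step 2: stack=$ c T a R  input=a e a c $  — expand R ::= a e
step 3: stack=$ c T a e a  input=a e a c $  — match a
step 4: stack=$ c T a e  input=e a c $  — match e
step 5: stack=$ c T a  input=a c $  — match a
Stack after step 5: $ c T (top = T).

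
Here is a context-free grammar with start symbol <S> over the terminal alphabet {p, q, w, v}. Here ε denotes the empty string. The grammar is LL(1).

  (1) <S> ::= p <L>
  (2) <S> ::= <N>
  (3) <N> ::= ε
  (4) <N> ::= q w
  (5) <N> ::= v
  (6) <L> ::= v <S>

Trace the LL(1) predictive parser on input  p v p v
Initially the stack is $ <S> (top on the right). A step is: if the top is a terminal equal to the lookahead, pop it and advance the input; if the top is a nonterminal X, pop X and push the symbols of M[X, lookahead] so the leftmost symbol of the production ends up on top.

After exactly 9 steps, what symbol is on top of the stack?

<N>

step 1: stack=$ <S>  input=p v p v $  — expand <S> ::= p <L>
step 2: stack=$ <L> p  input=p v p v $  — match p
step 3: stack=$ <L>  input=v p v $  — expand <L> ::= v <S>
step 4: stack=$ <S> v  input=v p v $  — match v
step 5: stack=$ <S>  input=p v $  — expand <S> ::= p <L>
step 6: stack=$ <L> p  input=p v $  — match p
step 7: stack=$ <L>  input=v $  — expand <L> ::= v <S>
step 8: stack=$ <S> v  input=v $  — match v
step 9: stack=$ <S>  input=$  — expand <S> ::= <N>
Stack after step 9: $ <N> (top = <N>).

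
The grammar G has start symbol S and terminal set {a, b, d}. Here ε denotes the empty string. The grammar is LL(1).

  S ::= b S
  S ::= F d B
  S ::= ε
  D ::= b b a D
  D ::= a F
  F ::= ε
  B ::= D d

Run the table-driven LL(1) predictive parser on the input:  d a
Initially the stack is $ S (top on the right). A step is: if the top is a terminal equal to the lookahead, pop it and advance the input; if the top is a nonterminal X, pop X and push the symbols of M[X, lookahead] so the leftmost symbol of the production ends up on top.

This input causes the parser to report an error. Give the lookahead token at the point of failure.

step 1: stack=$ S  input=d a $  — expand S ::= F d B
step 2: stack=$ B d F  input=d a $  — expand F ::= ε
step 3: stack=$ B d  input=d a $  — match d
step 4: stack=$ B  input=a $  — expand B ::= D d
step 5: stack=$ d D  input=a $  — expand D ::= a F
step 6: stack=$ d F a  input=a $  — match a
step 7: stack=$ d F  input=$  — error: M[F, $] is empty

$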